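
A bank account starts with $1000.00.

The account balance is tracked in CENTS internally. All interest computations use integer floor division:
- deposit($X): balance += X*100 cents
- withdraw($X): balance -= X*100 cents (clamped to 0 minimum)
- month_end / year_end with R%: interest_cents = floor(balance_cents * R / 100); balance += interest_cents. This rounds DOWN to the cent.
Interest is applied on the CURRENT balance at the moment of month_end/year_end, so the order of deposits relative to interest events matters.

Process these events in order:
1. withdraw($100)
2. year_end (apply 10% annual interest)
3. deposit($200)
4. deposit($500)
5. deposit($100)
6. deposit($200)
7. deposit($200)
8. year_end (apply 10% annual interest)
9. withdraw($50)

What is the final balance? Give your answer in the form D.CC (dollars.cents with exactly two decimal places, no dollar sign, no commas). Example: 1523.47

Answer: 2359.00

Derivation:
After 1 (withdraw($100)): balance=$900.00 total_interest=$0.00
After 2 (year_end (apply 10% annual interest)): balance=$990.00 total_interest=$90.00
After 3 (deposit($200)): balance=$1190.00 total_interest=$90.00
After 4 (deposit($500)): balance=$1690.00 total_interest=$90.00
After 5 (deposit($100)): balance=$1790.00 total_interest=$90.00
After 6 (deposit($200)): balance=$1990.00 total_interest=$90.00
After 7 (deposit($200)): balance=$2190.00 total_interest=$90.00
After 8 (year_end (apply 10% annual interest)): balance=$2409.00 total_interest=$309.00
After 9 (withdraw($50)): balance=$2359.00 total_interest=$309.00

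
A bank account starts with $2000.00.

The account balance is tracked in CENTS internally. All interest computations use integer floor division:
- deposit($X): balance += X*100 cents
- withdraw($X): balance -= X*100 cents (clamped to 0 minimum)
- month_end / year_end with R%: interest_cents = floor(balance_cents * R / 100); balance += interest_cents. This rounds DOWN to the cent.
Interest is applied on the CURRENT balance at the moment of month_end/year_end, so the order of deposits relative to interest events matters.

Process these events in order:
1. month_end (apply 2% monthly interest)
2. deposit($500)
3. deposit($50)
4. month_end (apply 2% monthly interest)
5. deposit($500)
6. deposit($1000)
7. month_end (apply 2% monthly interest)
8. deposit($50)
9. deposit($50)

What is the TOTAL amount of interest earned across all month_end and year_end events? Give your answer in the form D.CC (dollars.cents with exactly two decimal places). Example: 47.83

After 1 (month_end (apply 2% monthly interest)): balance=$2040.00 total_interest=$40.00
After 2 (deposit($500)): balance=$2540.00 total_interest=$40.00
After 3 (deposit($50)): balance=$2590.00 total_interest=$40.00
After 4 (month_end (apply 2% monthly interest)): balance=$2641.80 total_interest=$91.80
After 5 (deposit($500)): balance=$3141.80 total_interest=$91.80
After 6 (deposit($1000)): balance=$4141.80 total_interest=$91.80
After 7 (month_end (apply 2% monthly interest)): balance=$4224.63 total_interest=$174.63
After 8 (deposit($50)): balance=$4274.63 total_interest=$174.63
After 9 (deposit($50)): balance=$4324.63 total_interest=$174.63

Answer: 174.63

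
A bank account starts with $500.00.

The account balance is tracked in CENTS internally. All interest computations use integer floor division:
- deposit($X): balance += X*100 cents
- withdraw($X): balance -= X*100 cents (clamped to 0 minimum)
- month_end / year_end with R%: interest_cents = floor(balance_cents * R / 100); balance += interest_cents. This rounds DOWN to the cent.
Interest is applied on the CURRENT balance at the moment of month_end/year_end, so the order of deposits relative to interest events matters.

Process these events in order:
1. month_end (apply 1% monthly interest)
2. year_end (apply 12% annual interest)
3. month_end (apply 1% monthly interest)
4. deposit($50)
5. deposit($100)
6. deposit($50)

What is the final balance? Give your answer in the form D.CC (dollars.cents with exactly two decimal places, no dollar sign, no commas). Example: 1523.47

After 1 (month_end (apply 1% monthly interest)): balance=$505.00 total_interest=$5.00
After 2 (year_end (apply 12% annual interest)): balance=$565.60 total_interest=$65.60
After 3 (month_end (apply 1% monthly interest)): balance=$571.25 total_interest=$71.25
After 4 (deposit($50)): balance=$621.25 total_interest=$71.25
After 5 (deposit($100)): balance=$721.25 total_interest=$71.25
After 6 (deposit($50)): balance=$771.25 total_interest=$71.25

Answer: 771.25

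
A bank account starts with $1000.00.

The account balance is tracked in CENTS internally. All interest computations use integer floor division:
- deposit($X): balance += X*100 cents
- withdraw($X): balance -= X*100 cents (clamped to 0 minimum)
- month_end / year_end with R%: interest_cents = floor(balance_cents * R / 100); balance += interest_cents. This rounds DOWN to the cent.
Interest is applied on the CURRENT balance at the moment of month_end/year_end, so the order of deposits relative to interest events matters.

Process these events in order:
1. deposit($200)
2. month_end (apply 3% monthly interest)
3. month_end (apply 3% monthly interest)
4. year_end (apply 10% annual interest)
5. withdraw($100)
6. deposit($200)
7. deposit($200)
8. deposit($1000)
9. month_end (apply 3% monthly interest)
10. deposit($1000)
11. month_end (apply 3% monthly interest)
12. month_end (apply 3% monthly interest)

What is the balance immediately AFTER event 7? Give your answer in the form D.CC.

After 1 (deposit($200)): balance=$1200.00 total_interest=$0.00
After 2 (month_end (apply 3% monthly interest)): balance=$1236.00 total_interest=$36.00
After 3 (month_end (apply 3% monthly interest)): balance=$1273.08 total_interest=$73.08
After 4 (year_end (apply 10% annual interest)): balance=$1400.38 total_interest=$200.38
After 5 (withdraw($100)): balance=$1300.38 total_interest=$200.38
After 6 (deposit($200)): balance=$1500.38 total_interest=$200.38
After 7 (deposit($200)): balance=$1700.38 total_interest=$200.38

Answer: 1700.38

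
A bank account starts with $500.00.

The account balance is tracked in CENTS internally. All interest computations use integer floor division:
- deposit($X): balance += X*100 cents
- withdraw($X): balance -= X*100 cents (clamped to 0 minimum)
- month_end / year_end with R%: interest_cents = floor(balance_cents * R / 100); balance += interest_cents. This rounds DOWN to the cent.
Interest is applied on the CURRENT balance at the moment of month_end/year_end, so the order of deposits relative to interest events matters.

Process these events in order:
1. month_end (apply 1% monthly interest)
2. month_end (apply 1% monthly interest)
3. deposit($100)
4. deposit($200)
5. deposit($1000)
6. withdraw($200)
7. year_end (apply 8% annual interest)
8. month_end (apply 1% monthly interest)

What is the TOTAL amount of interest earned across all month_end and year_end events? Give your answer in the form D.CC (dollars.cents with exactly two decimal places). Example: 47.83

Answer: 156.23

Derivation:
After 1 (month_end (apply 1% monthly interest)): balance=$505.00 total_interest=$5.00
After 2 (month_end (apply 1% monthly interest)): balance=$510.05 total_interest=$10.05
After 3 (deposit($100)): balance=$610.05 total_interest=$10.05
After 4 (deposit($200)): balance=$810.05 total_interest=$10.05
After 5 (deposit($1000)): balance=$1810.05 total_interest=$10.05
After 6 (withdraw($200)): balance=$1610.05 total_interest=$10.05
After 7 (year_end (apply 8% annual interest)): balance=$1738.85 total_interest=$138.85
After 8 (month_end (apply 1% monthly interest)): balance=$1756.23 total_interest=$156.23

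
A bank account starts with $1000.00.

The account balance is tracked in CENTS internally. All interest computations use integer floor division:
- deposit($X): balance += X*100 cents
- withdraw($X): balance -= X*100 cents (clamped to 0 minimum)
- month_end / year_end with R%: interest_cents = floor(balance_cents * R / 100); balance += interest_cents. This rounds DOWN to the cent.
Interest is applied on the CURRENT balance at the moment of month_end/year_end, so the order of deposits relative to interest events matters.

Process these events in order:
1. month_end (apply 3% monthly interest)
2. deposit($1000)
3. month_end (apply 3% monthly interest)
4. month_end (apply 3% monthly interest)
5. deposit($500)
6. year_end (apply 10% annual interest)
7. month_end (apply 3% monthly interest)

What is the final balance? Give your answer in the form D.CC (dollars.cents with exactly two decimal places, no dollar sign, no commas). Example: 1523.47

After 1 (month_end (apply 3% monthly interest)): balance=$1030.00 total_interest=$30.00
After 2 (deposit($1000)): balance=$2030.00 total_interest=$30.00
After 3 (month_end (apply 3% monthly interest)): balance=$2090.90 total_interest=$90.90
After 4 (month_end (apply 3% monthly interest)): balance=$2153.62 total_interest=$153.62
After 5 (deposit($500)): balance=$2653.62 total_interest=$153.62
After 6 (year_end (apply 10% annual interest)): balance=$2918.98 total_interest=$418.98
After 7 (month_end (apply 3% monthly interest)): balance=$3006.54 total_interest=$506.54

Answer: 3006.54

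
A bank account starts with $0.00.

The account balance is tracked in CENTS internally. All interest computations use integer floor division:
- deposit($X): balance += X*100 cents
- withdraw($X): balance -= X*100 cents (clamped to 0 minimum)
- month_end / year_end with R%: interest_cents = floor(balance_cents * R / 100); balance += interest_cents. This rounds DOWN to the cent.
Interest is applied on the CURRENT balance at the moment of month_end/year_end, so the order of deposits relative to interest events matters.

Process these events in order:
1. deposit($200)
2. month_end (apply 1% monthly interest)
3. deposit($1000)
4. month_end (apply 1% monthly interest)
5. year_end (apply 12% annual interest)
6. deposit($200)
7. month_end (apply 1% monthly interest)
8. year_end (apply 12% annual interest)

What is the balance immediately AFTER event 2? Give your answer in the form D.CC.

After 1 (deposit($200)): balance=$200.00 total_interest=$0.00
After 2 (month_end (apply 1% monthly interest)): balance=$202.00 total_interest=$2.00

Answer: 202.00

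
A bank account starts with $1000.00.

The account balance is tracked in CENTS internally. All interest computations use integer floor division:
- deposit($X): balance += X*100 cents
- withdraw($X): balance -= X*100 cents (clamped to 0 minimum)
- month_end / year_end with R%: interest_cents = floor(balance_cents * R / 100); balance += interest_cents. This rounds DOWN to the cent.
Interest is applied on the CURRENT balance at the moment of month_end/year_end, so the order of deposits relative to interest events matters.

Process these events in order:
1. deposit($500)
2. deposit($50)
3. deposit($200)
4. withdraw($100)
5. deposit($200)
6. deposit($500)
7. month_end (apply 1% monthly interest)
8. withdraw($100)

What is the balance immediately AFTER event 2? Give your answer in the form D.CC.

After 1 (deposit($500)): balance=$1500.00 total_interest=$0.00
After 2 (deposit($50)): balance=$1550.00 total_interest=$0.00

Answer: 1550.00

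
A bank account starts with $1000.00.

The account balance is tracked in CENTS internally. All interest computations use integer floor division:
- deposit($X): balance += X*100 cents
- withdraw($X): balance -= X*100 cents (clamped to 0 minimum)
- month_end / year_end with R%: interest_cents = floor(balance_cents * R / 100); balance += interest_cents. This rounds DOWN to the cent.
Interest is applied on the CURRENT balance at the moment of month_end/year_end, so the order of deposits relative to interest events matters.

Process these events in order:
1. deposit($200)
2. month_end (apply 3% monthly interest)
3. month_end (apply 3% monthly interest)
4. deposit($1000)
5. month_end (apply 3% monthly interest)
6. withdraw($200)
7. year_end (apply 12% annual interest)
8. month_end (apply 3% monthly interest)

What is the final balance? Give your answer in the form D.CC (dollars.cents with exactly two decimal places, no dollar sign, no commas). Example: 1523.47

Answer: 2470.16

Derivation:
After 1 (deposit($200)): balance=$1200.00 total_interest=$0.00
After 2 (month_end (apply 3% monthly interest)): balance=$1236.00 total_interest=$36.00
After 3 (month_end (apply 3% monthly interest)): balance=$1273.08 total_interest=$73.08
After 4 (deposit($1000)): balance=$2273.08 total_interest=$73.08
After 5 (month_end (apply 3% monthly interest)): balance=$2341.27 total_interest=$141.27
After 6 (withdraw($200)): balance=$2141.27 total_interest=$141.27
After 7 (year_end (apply 12% annual interest)): balance=$2398.22 total_interest=$398.22
After 8 (month_end (apply 3% monthly interest)): balance=$2470.16 total_interest=$470.16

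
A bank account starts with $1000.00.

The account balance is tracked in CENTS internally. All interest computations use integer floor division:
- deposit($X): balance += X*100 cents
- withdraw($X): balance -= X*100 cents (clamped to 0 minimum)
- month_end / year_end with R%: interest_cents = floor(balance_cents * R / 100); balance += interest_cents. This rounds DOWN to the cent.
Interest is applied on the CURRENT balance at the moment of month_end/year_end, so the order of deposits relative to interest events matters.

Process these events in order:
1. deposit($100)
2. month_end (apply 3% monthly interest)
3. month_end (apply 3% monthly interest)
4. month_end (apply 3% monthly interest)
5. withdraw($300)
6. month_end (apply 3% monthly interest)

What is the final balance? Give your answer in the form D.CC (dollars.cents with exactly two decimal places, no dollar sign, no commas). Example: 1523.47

After 1 (deposit($100)): balance=$1100.00 total_interest=$0.00
After 2 (month_end (apply 3% monthly interest)): balance=$1133.00 total_interest=$33.00
After 3 (month_end (apply 3% monthly interest)): balance=$1166.99 total_interest=$66.99
After 4 (month_end (apply 3% monthly interest)): balance=$1201.99 total_interest=$101.99
After 5 (withdraw($300)): balance=$901.99 total_interest=$101.99
After 6 (month_end (apply 3% monthly interest)): balance=$929.04 total_interest=$129.04

Answer: 929.04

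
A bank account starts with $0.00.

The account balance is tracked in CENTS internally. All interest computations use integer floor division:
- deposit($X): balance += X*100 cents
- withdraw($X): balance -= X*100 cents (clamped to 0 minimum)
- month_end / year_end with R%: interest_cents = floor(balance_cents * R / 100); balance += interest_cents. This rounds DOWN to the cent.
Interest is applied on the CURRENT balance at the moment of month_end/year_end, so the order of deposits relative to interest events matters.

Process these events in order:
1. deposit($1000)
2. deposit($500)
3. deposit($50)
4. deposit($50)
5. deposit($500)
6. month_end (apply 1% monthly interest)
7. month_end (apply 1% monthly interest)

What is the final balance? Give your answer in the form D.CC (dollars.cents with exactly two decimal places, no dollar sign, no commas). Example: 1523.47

Answer: 2142.21

Derivation:
After 1 (deposit($1000)): balance=$1000.00 total_interest=$0.00
After 2 (deposit($500)): balance=$1500.00 total_interest=$0.00
After 3 (deposit($50)): balance=$1550.00 total_interest=$0.00
After 4 (deposit($50)): balance=$1600.00 total_interest=$0.00
After 5 (deposit($500)): balance=$2100.00 total_interest=$0.00
After 6 (month_end (apply 1% monthly interest)): balance=$2121.00 total_interest=$21.00
After 7 (month_end (apply 1% monthly interest)): balance=$2142.21 total_interest=$42.21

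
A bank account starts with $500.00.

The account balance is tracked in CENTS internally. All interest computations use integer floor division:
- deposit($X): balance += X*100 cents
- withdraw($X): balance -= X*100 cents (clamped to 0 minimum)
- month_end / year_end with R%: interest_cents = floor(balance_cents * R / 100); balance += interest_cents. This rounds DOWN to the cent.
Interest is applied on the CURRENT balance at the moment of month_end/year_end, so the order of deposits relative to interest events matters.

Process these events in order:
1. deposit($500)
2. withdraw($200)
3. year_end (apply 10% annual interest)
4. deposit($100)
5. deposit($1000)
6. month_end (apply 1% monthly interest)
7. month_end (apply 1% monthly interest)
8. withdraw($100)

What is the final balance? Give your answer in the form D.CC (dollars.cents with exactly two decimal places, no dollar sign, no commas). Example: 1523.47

Answer: 1919.79

Derivation:
After 1 (deposit($500)): balance=$1000.00 total_interest=$0.00
After 2 (withdraw($200)): balance=$800.00 total_interest=$0.00
After 3 (year_end (apply 10% annual interest)): balance=$880.00 total_interest=$80.00
After 4 (deposit($100)): balance=$980.00 total_interest=$80.00
After 5 (deposit($1000)): balance=$1980.00 total_interest=$80.00
After 6 (month_end (apply 1% monthly interest)): balance=$1999.80 total_interest=$99.80
After 7 (month_end (apply 1% monthly interest)): balance=$2019.79 total_interest=$119.79
After 8 (withdraw($100)): balance=$1919.79 total_interest=$119.79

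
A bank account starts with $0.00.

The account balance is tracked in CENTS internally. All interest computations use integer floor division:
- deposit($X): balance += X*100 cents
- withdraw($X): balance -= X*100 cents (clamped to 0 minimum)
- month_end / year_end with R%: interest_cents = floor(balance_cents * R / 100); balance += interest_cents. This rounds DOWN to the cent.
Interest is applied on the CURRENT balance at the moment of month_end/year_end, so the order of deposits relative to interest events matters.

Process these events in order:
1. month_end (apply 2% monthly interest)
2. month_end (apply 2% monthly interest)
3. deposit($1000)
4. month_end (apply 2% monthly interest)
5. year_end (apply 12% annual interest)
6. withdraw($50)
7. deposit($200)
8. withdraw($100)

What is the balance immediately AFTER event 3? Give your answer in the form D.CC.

Answer: 1000.00

Derivation:
After 1 (month_end (apply 2% monthly interest)): balance=$0.00 total_interest=$0.00
After 2 (month_end (apply 2% monthly interest)): balance=$0.00 total_interest=$0.00
After 3 (deposit($1000)): balance=$1000.00 total_interest=$0.00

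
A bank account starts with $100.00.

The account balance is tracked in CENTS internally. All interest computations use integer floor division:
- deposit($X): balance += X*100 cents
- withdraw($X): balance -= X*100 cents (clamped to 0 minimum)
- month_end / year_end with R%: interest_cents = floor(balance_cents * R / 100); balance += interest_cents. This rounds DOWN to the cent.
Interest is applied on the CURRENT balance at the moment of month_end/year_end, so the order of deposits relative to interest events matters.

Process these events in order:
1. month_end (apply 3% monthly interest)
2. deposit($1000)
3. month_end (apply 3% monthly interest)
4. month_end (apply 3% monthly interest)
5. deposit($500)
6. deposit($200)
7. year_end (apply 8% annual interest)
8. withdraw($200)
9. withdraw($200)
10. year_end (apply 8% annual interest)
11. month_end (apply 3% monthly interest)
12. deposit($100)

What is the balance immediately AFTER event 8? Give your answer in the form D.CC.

Answer: 1819.78

Derivation:
After 1 (month_end (apply 3% monthly interest)): balance=$103.00 total_interest=$3.00
After 2 (deposit($1000)): balance=$1103.00 total_interest=$3.00
After 3 (month_end (apply 3% monthly interest)): balance=$1136.09 total_interest=$36.09
After 4 (month_end (apply 3% monthly interest)): balance=$1170.17 total_interest=$70.17
After 5 (deposit($500)): balance=$1670.17 total_interest=$70.17
After 6 (deposit($200)): balance=$1870.17 total_interest=$70.17
After 7 (year_end (apply 8% annual interest)): balance=$2019.78 total_interest=$219.78
After 8 (withdraw($200)): balance=$1819.78 total_interest=$219.78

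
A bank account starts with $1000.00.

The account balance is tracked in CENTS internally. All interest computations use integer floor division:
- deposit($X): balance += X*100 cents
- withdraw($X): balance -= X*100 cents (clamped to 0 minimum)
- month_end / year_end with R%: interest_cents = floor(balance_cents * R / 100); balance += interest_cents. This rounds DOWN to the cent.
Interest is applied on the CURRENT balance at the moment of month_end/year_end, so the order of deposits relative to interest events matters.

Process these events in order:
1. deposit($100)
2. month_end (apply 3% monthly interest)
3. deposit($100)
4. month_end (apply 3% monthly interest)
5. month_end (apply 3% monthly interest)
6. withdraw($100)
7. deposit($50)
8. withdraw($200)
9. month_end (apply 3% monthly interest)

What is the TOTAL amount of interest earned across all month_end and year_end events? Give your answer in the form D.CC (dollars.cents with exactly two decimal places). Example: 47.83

After 1 (deposit($100)): balance=$1100.00 total_interest=$0.00
After 2 (month_end (apply 3% monthly interest)): balance=$1133.00 total_interest=$33.00
After 3 (deposit($100)): balance=$1233.00 total_interest=$33.00
After 4 (month_end (apply 3% monthly interest)): balance=$1269.99 total_interest=$69.99
After 5 (month_end (apply 3% monthly interest)): balance=$1308.08 total_interest=$108.08
After 6 (withdraw($100)): balance=$1208.08 total_interest=$108.08
After 7 (deposit($50)): balance=$1258.08 total_interest=$108.08
After 8 (withdraw($200)): balance=$1058.08 total_interest=$108.08
After 9 (month_end (apply 3% monthly interest)): balance=$1089.82 total_interest=$139.82

Answer: 139.82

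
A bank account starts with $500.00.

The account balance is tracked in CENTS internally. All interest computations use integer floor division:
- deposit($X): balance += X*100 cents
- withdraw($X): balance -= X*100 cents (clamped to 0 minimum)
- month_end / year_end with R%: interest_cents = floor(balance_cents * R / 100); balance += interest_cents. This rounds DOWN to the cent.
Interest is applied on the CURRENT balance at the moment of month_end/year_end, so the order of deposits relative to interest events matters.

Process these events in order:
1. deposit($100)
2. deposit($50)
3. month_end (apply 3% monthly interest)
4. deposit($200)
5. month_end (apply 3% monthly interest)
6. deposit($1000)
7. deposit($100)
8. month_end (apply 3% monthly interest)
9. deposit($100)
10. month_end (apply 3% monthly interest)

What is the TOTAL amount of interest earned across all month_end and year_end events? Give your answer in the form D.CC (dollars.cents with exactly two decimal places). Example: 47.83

After 1 (deposit($100)): balance=$600.00 total_interest=$0.00
After 2 (deposit($50)): balance=$650.00 total_interest=$0.00
After 3 (month_end (apply 3% monthly interest)): balance=$669.50 total_interest=$19.50
After 4 (deposit($200)): balance=$869.50 total_interest=$19.50
After 5 (month_end (apply 3% monthly interest)): balance=$895.58 total_interest=$45.58
After 6 (deposit($1000)): balance=$1895.58 total_interest=$45.58
After 7 (deposit($100)): balance=$1995.58 total_interest=$45.58
After 8 (month_end (apply 3% monthly interest)): balance=$2055.44 total_interest=$105.44
After 9 (deposit($100)): balance=$2155.44 total_interest=$105.44
After 10 (month_end (apply 3% monthly interest)): balance=$2220.10 total_interest=$170.10

Answer: 170.10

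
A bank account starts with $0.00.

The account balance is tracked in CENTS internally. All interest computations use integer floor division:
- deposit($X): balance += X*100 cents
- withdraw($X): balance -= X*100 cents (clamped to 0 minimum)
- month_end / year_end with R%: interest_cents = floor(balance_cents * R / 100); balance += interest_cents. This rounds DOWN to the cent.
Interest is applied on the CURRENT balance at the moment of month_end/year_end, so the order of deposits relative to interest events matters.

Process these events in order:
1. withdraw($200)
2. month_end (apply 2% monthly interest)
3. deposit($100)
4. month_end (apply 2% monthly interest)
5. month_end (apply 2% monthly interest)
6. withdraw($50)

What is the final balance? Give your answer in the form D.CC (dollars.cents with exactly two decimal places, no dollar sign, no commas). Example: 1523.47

Answer: 54.04

Derivation:
After 1 (withdraw($200)): balance=$0.00 total_interest=$0.00
After 2 (month_end (apply 2% monthly interest)): balance=$0.00 total_interest=$0.00
After 3 (deposit($100)): balance=$100.00 total_interest=$0.00
After 4 (month_end (apply 2% monthly interest)): balance=$102.00 total_interest=$2.00
After 5 (month_end (apply 2% monthly interest)): balance=$104.04 total_interest=$4.04
After 6 (withdraw($50)): balance=$54.04 total_interest=$4.04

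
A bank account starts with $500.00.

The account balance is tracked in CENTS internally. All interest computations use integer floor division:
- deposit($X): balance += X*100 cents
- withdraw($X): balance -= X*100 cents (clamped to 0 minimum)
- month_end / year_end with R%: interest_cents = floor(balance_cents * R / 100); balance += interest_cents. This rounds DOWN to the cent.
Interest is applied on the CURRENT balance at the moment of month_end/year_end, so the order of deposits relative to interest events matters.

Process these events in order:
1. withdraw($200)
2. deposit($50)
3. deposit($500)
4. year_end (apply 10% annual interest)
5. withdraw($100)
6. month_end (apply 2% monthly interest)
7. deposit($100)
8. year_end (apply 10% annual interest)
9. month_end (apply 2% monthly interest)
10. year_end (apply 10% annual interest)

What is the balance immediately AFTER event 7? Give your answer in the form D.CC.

After 1 (withdraw($200)): balance=$300.00 total_interest=$0.00
After 2 (deposit($50)): balance=$350.00 total_interest=$0.00
After 3 (deposit($500)): balance=$850.00 total_interest=$0.00
After 4 (year_end (apply 10% annual interest)): balance=$935.00 total_interest=$85.00
After 5 (withdraw($100)): balance=$835.00 total_interest=$85.00
After 6 (month_end (apply 2% monthly interest)): balance=$851.70 total_interest=$101.70
After 7 (deposit($100)): balance=$951.70 total_interest=$101.70

Answer: 951.70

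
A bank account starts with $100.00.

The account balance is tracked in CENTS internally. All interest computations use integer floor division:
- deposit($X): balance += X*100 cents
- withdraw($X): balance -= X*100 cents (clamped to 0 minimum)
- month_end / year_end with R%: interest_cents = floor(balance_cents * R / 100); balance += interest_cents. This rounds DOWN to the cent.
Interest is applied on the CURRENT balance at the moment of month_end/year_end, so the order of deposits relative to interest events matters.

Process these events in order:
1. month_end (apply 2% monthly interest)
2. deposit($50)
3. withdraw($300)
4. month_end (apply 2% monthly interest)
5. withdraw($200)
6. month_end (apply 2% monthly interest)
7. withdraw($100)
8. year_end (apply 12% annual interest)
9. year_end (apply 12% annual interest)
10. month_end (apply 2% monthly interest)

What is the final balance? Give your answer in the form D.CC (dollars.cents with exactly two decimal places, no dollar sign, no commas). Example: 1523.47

After 1 (month_end (apply 2% monthly interest)): balance=$102.00 total_interest=$2.00
After 2 (deposit($50)): balance=$152.00 total_interest=$2.00
After 3 (withdraw($300)): balance=$0.00 total_interest=$2.00
After 4 (month_end (apply 2% monthly interest)): balance=$0.00 total_interest=$2.00
After 5 (withdraw($200)): balance=$0.00 total_interest=$2.00
After 6 (month_end (apply 2% monthly interest)): balance=$0.00 total_interest=$2.00
After 7 (withdraw($100)): balance=$0.00 total_interest=$2.00
After 8 (year_end (apply 12% annual interest)): balance=$0.00 total_interest=$2.00
After 9 (year_end (apply 12% annual interest)): balance=$0.00 total_interest=$2.00
After 10 (month_end (apply 2% monthly interest)): balance=$0.00 total_interest=$2.00

Answer: 0.00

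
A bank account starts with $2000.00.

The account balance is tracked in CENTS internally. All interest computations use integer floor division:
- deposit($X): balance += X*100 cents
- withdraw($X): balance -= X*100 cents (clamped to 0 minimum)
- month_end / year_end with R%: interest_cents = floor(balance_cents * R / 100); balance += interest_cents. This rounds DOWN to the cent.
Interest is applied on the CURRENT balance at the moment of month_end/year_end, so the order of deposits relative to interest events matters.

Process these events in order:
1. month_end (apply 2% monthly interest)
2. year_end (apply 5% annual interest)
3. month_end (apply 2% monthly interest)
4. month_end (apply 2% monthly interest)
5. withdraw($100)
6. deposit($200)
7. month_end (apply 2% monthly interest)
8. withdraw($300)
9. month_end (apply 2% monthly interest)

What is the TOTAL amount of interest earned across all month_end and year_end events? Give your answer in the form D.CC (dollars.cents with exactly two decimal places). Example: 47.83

Answer: 316.60

Derivation:
After 1 (month_end (apply 2% monthly interest)): balance=$2040.00 total_interest=$40.00
After 2 (year_end (apply 5% annual interest)): balance=$2142.00 total_interest=$142.00
After 3 (month_end (apply 2% monthly interest)): balance=$2184.84 total_interest=$184.84
After 4 (month_end (apply 2% monthly interest)): balance=$2228.53 total_interest=$228.53
After 5 (withdraw($100)): balance=$2128.53 total_interest=$228.53
After 6 (deposit($200)): balance=$2328.53 total_interest=$228.53
After 7 (month_end (apply 2% monthly interest)): balance=$2375.10 total_interest=$275.10
After 8 (withdraw($300)): balance=$2075.10 total_interest=$275.10
After 9 (month_end (apply 2% monthly interest)): balance=$2116.60 total_interest=$316.60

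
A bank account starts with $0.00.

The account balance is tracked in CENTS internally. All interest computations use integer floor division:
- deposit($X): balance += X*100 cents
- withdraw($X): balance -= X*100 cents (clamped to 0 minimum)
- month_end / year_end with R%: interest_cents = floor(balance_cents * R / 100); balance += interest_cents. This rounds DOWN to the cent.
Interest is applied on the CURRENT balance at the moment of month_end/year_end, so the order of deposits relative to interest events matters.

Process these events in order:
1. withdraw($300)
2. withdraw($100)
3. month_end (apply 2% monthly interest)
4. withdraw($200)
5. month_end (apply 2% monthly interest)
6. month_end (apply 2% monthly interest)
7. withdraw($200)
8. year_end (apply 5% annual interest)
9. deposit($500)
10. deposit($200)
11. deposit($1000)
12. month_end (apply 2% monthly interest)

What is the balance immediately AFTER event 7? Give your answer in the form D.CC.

Answer: 0.00

Derivation:
After 1 (withdraw($300)): balance=$0.00 total_interest=$0.00
After 2 (withdraw($100)): balance=$0.00 total_interest=$0.00
After 3 (month_end (apply 2% monthly interest)): balance=$0.00 total_interest=$0.00
After 4 (withdraw($200)): balance=$0.00 total_interest=$0.00
After 5 (month_end (apply 2% monthly interest)): balance=$0.00 total_interest=$0.00
After 6 (month_end (apply 2% monthly interest)): balance=$0.00 total_interest=$0.00
After 7 (withdraw($200)): balance=$0.00 total_interest=$0.00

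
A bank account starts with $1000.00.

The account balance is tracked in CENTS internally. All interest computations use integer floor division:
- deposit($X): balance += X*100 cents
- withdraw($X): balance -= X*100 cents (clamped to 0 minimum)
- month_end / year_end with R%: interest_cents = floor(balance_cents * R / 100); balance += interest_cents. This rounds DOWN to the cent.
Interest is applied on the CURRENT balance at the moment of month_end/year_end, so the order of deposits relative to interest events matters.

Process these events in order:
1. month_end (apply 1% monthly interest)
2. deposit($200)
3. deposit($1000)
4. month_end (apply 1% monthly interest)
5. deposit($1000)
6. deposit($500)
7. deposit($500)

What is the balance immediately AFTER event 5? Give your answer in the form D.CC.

After 1 (month_end (apply 1% monthly interest)): balance=$1010.00 total_interest=$10.00
After 2 (deposit($200)): balance=$1210.00 total_interest=$10.00
After 3 (deposit($1000)): balance=$2210.00 total_interest=$10.00
After 4 (month_end (apply 1% monthly interest)): balance=$2232.10 total_interest=$32.10
After 5 (deposit($1000)): balance=$3232.10 total_interest=$32.10

Answer: 3232.10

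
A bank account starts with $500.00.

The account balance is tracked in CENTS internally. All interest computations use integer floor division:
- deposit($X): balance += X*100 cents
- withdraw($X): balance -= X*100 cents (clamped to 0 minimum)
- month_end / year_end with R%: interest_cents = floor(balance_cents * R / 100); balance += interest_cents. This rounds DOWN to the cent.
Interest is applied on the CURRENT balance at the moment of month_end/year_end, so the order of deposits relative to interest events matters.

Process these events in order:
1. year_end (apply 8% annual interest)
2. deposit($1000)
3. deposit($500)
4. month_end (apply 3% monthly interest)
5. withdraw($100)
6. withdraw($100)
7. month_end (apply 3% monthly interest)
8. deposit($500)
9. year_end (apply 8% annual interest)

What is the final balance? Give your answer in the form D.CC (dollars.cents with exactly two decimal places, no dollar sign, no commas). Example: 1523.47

After 1 (year_end (apply 8% annual interest)): balance=$540.00 total_interest=$40.00
After 2 (deposit($1000)): balance=$1540.00 total_interest=$40.00
After 3 (deposit($500)): balance=$2040.00 total_interest=$40.00
After 4 (month_end (apply 3% monthly interest)): balance=$2101.20 total_interest=$101.20
After 5 (withdraw($100)): balance=$2001.20 total_interest=$101.20
After 6 (withdraw($100)): balance=$1901.20 total_interest=$101.20
After 7 (month_end (apply 3% monthly interest)): balance=$1958.23 total_interest=$158.23
After 8 (deposit($500)): balance=$2458.23 total_interest=$158.23
After 9 (year_end (apply 8% annual interest)): balance=$2654.88 total_interest=$354.88

Answer: 2654.88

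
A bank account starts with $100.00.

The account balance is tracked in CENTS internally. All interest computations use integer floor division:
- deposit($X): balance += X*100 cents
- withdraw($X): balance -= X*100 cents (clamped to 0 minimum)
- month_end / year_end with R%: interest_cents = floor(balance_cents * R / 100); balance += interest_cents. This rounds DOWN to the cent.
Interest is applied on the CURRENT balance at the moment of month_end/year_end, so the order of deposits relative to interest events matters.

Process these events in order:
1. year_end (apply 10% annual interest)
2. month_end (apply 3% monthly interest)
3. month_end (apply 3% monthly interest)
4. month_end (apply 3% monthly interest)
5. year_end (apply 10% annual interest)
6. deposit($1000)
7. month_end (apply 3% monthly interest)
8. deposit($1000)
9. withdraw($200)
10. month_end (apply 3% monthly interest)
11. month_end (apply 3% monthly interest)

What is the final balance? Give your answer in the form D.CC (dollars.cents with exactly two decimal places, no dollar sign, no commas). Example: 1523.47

After 1 (year_end (apply 10% annual interest)): balance=$110.00 total_interest=$10.00
After 2 (month_end (apply 3% monthly interest)): balance=$113.30 total_interest=$13.30
After 3 (month_end (apply 3% monthly interest)): balance=$116.69 total_interest=$16.69
After 4 (month_end (apply 3% monthly interest)): balance=$120.19 total_interest=$20.19
After 5 (year_end (apply 10% annual interest)): balance=$132.20 total_interest=$32.20
After 6 (deposit($1000)): balance=$1132.20 total_interest=$32.20
After 7 (month_end (apply 3% monthly interest)): balance=$1166.16 total_interest=$66.16
After 8 (deposit($1000)): balance=$2166.16 total_interest=$66.16
After 9 (withdraw($200)): balance=$1966.16 total_interest=$66.16
After 10 (month_end (apply 3% monthly interest)): balance=$2025.14 total_interest=$125.14
After 11 (month_end (apply 3% monthly interest)): balance=$2085.89 total_interest=$185.89

Answer: 2085.89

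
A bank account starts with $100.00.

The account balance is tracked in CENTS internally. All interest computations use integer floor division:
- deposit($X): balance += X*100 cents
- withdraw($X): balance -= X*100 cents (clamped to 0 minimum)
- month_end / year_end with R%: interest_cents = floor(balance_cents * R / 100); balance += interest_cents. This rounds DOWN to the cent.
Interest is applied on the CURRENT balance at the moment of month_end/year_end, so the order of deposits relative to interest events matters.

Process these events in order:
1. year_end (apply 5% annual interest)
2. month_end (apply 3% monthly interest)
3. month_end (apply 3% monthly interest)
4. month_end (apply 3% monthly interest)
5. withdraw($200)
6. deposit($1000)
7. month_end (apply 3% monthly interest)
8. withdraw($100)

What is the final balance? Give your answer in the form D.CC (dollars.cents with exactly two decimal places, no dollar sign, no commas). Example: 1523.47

Answer: 930.00

Derivation:
After 1 (year_end (apply 5% annual interest)): balance=$105.00 total_interest=$5.00
After 2 (month_end (apply 3% monthly interest)): balance=$108.15 total_interest=$8.15
After 3 (month_end (apply 3% monthly interest)): balance=$111.39 total_interest=$11.39
After 4 (month_end (apply 3% monthly interest)): balance=$114.73 total_interest=$14.73
After 5 (withdraw($200)): balance=$0.00 total_interest=$14.73
After 6 (deposit($1000)): balance=$1000.00 total_interest=$14.73
After 7 (month_end (apply 3% monthly interest)): balance=$1030.00 total_interest=$44.73
After 8 (withdraw($100)): balance=$930.00 total_interest=$44.73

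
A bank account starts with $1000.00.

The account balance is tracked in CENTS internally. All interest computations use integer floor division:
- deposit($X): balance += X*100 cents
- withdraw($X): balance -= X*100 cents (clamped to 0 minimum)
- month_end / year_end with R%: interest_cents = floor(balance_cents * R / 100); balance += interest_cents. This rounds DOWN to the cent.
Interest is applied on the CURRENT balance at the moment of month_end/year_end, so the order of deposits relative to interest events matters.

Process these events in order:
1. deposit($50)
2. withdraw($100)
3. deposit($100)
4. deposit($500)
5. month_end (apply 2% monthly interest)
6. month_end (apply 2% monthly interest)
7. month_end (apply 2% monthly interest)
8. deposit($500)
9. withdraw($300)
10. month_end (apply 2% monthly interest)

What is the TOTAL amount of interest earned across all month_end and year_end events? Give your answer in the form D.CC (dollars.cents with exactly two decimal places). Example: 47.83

After 1 (deposit($50)): balance=$1050.00 total_interest=$0.00
After 2 (withdraw($100)): balance=$950.00 total_interest=$0.00
After 3 (deposit($100)): balance=$1050.00 total_interest=$0.00
After 4 (deposit($500)): balance=$1550.00 total_interest=$0.00
After 5 (month_end (apply 2% monthly interest)): balance=$1581.00 total_interest=$31.00
After 6 (month_end (apply 2% monthly interest)): balance=$1612.62 total_interest=$62.62
After 7 (month_end (apply 2% monthly interest)): balance=$1644.87 total_interest=$94.87
After 8 (deposit($500)): balance=$2144.87 total_interest=$94.87
After 9 (withdraw($300)): balance=$1844.87 total_interest=$94.87
After 10 (month_end (apply 2% monthly interest)): balance=$1881.76 total_interest=$131.76

Answer: 131.76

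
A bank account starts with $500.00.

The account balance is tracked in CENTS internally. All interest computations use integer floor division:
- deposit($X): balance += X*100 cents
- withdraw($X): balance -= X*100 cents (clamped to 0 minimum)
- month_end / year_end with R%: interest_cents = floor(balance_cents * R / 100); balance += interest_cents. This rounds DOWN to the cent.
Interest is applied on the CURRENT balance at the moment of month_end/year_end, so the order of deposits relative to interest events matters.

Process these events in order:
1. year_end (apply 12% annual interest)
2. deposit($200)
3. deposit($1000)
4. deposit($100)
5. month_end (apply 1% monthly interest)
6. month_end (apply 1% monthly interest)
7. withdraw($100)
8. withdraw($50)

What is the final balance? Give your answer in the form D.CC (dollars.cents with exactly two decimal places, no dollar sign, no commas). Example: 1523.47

After 1 (year_end (apply 12% annual interest)): balance=$560.00 total_interest=$60.00
After 2 (deposit($200)): balance=$760.00 total_interest=$60.00
After 3 (deposit($1000)): balance=$1760.00 total_interest=$60.00
After 4 (deposit($100)): balance=$1860.00 total_interest=$60.00
After 5 (month_end (apply 1% monthly interest)): balance=$1878.60 total_interest=$78.60
After 6 (month_end (apply 1% monthly interest)): balance=$1897.38 total_interest=$97.38
After 7 (withdraw($100)): balance=$1797.38 total_interest=$97.38
After 8 (withdraw($50)): balance=$1747.38 total_interest=$97.38

Answer: 1747.38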